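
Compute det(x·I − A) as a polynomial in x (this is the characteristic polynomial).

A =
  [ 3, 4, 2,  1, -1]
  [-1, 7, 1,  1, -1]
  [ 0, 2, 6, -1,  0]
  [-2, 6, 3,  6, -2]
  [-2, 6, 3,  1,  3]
x^5 - 25*x^4 + 250*x^3 - 1250*x^2 + 3125*x - 3125

Expanding det(x·I − A) (e.g. by cofactor expansion or by noting that A is similar to its Jordan form J, which has the same characteristic polynomial as A) gives
  χ_A(x) = x^5 - 25*x^4 + 250*x^3 - 1250*x^2 + 3125*x - 3125
which factors as (x - 5)^5. The eigenvalues (with algebraic multiplicities) are λ = 5 with multiplicity 5.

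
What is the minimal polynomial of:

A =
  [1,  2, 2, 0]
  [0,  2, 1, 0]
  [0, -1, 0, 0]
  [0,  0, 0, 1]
x^2 - 2*x + 1

The characteristic polynomial is χ_A(x) = (x - 1)^4, so the eigenvalues are known. The minimal polynomial is
  m_A(x) = Π_λ (x − λ)^{k_λ}
where k_λ is the size of the *largest* Jordan block for λ (equivalently, the smallest k with (A − λI)^k v = 0 for every generalised eigenvector v of λ).

  λ = 1: largest Jordan block has size 2, contributing (x − 1)^2

So m_A(x) = (x - 1)^2 = x^2 - 2*x + 1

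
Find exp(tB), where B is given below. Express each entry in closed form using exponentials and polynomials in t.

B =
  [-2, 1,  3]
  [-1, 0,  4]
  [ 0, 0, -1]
e^{tB} =
  [-t*exp(-t) + exp(-t), t*exp(-t), t^2*exp(-t)/2 + 3*t*exp(-t)]
  [-t*exp(-t), t*exp(-t) + exp(-t), t^2*exp(-t)/2 + 4*t*exp(-t)]
  [0, 0, exp(-t)]

Strategy: write B = P · J · P⁻¹ where J is a Jordan canonical form, so e^{tB} = P · e^{tJ} · P⁻¹, and e^{tJ} can be computed block-by-block.

B has Jordan form
J =
  [-1,  1,  0]
  [ 0, -1,  1]
  [ 0,  0, -1]
(up to reordering of blocks).

Per-block formulas:
  For a 3×3 Jordan block J_3(-1): exp(t · J_3(-1)) = e^(-1t)·(I + t·N + (t^2/2)·N^2), where N is the 3×3 nilpotent shift.

After assembling e^{tJ} and conjugating by P, we get:

e^{tB} =
  [-t*exp(-t) + exp(-t), t*exp(-t), t^2*exp(-t)/2 + 3*t*exp(-t)]
  [-t*exp(-t), t*exp(-t) + exp(-t), t^2*exp(-t)/2 + 4*t*exp(-t)]
  [0, 0, exp(-t)]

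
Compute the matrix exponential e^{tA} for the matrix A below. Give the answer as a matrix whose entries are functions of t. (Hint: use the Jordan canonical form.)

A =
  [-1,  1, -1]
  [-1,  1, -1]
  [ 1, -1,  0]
e^{tA} =
  [-t^2/2 - t + 1, t^2/2 + t, -t]
  [-t^2/2 - t, t^2/2 + t + 1, -t]
  [t, -t, 1]

Strategy: write A = P · J · P⁻¹ where J is a Jordan canonical form, so e^{tA} = P · e^{tJ} · P⁻¹, and e^{tJ} can be computed block-by-block.

A has Jordan form
J =
  [0, 1, 0]
  [0, 0, 1]
  [0, 0, 0]
(up to reordering of blocks).

Per-block formulas:
  For a 3×3 Jordan block J_3(0): exp(t · J_3(0)) = e^(0t)·(I + t·N + (t^2/2)·N^2), where N is the 3×3 nilpotent shift.

After assembling e^{tJ} and conjugating by P, we get:

e^{tA} =
  [-t^2/2 - t + 1, t^2/2 + t, -t]
  [-t^2/2 - t, t^2/2 + t + 1, -t]
  [t, -t, 1]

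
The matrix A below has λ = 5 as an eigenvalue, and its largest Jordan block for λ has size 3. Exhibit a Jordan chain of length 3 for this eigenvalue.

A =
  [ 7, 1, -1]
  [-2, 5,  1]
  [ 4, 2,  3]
A Jordan chain for λ = 5 of length 3:
v_1 = (-2, 0, -4)ᵀ
v_2 = (2, -2, 4)ᵀ
v_3 = (1, 0, 0)ᵀ

Let N = A − (5)·I. We want v_3 with N^3 v_3 = 0 but N^2 v_3 ≠ 0; then v_{j-1} := N · v_j for j = 3, …, 2.

Pick v_3 = (1, 0, 0)ᵀ.
Then v_2 = N · v_3 = (2, -2, 4)ᵀ.
Then v_1 = N · v_2 = (-2, 0, -4)ᵀ.

Sanity check: (A − (5)·I) v_1 = (0, 0, 0)ᵀ = 0. ✓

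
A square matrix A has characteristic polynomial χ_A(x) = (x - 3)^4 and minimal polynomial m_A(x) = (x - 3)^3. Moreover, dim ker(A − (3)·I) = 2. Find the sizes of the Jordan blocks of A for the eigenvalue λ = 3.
Block sizes for λ = 3: [3, 1]

Step 1 — from the characteristic polynomial, algebraic multiplicity of λ = 3 is 4. From dim ker(A − (3)·I) = 2, there are exactly 2 Jordan blocks for λ = 3.
Step 2 — from the minimal polynomial, the factor (x − 3)^3 tells us the largest block for λ = 3 has size 3.
Step 3 — with total size 4, 2 blocks, and largest block 3, the block sizes (in nonincreasing order) are [3, 1].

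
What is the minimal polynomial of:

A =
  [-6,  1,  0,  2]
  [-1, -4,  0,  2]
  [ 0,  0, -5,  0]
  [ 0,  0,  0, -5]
x^2 + 10*x + 25

The characteristic polynomial is χ_A(x) = (x + 5)^4, so the eigenvalues are known. The minimal polynomial is
  m_A(x) = Π_λ (x − λ)^{k_λ}
where k_λ is the size of the *largest* Jordan block for λ (equivalently, the smallest k with (A − λI)^k v = 0 for every generalised eigenvector v of λ).

  λ = -5: largest Jordan block has size 2, contributing (x + 5)^2

So m_A(x) = (x + 5)^2 = x^2 + 10*x + 25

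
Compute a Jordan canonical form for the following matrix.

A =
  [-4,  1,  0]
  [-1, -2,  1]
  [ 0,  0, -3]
J_3(-3)

The characteristic polynomial is
  det(x·I − A) = x^3 + 9*x^2 + 27*x + 27 = (x + 3)^3

Eigenvalues and multiplicities (the geometric multiplicity of λ is n − rank(A − λI), which equals the number of Jordan blocks for λ):
  λ = -3: algebraic multiplicity = 3, geometric multiplicity = 1

Determining the block sizes for each eigenvalue:
  λ = -3: one block (gm = 1), so the single block has size am = 3 → block sizes [3]

Assembling the blocks gives a Jordan form
J =
  [-3,  1,  0]
  [ 0, -3,  1]
  [ 0,  0, -3]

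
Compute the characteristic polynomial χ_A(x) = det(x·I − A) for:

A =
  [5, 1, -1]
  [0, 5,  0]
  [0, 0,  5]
x^3 - 15*x^2 + 75*x - 125

Expanding det(x·I − A) (e.g. by cofactor expansion or by noting that A is similar to its Jordan form J, which has the same characteristic polynomial as A) gives
  χ_A(x) = x^3 - 15*x^2 + 75*x - 125
which factors as (x - 5)^3. The eigenvalues (with algebraic multiplicities) are λ = 5 with multiplicity 3.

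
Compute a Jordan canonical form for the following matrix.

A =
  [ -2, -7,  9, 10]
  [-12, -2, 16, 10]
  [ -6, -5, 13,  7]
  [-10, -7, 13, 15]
J_3(6) ⊕ J_1(6)

The characteristic polynomial is
  det(x·I − A) = x^4 - 24*x^3 + 216*x^2 - 864*x + 1296 = (x - 6)^4

Eigenvalues and multiplicities (the geometric multiplicity of λ is n − rank(A − λI), which equals the number of Jordan blocks for λ):
  λ = 6: algebraic multiplicity = 4, geometric multiplicity = 2

Determining the block sizes for each eigenvalue:
  λ = 6: with am = 4 and gm = 2, the partition is not yet determined (e.g. several partitions of 4 into 2 parts exist). Let N = A − (6)·I. Computing rank(N^1) = 2, rank(N^2) = 1, rank(N^3) = 0; the number of blocks of size ≥ j is rank(N^{j−1}) − rank(N^j), giving [2, 1, 1]. So we have 1 block(s) of size 3, 1 block(s) of size 1 → block sizes [3, 1]

Assembling the blocks gives a Jordan form
J =
  [6, 1, 0, 0]
  [0, 6, 1, 0]
  [0, 0, 6, 0]
  [0, 0, 0, 6]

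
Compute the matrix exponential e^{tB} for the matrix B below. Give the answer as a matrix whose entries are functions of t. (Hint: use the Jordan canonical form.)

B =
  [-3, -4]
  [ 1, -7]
e^{tB} =
  [2*t*exp(-5*t) + exp(-5*t), -4*t*exp(-5*t)]
  [t*exp(-5*t), -2*t*exp(-5*t) + exp(-5*t)]

Strategy: write B = P · J · P⁻¹ where J is a Jordan canonical form, so e^{tB} = P · e^{tJ} · P⁻¹, and e^{tJ} can be computed block-by-block.

B has Jordan form
J =
  [-5,  1]
  [ 0, -5]
(up to reordering of blocks).

Per-block formulas:
  For a 2×2 Jordan block J_2(-5): exp(t · J_2(-5)) = e^(-5t)·(I + t·N), where N is the 2×2 nilpotent shift.

After assembling e^{tJ} and conjugating by P, we get:

e^{tB} =
  [2*t*exp(-5*t) + exp(-5*t), -4*t*exp(-5*t)]
  [t*exp(-5*t), -2*t*exp(-5*t) + exp(-5*t)]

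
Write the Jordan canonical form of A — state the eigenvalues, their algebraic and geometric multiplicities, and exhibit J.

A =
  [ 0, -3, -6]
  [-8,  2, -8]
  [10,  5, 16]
J_2(6) ⊕ J_1(6)

The characteristic polynomial is
  det(x·I − A) = x^3 - 18*x^2 + 108*x - 216 = (x - 6)^3

Eigenvalues and multiplicities (the geometric multiplicity of λ is n − rank(A − λI), which equals the number of Jordan blocks for λ):
  λ = 6: algebraic multiplicity = 3, geometric multiplicity = 2

Determining the block sizes for each eigenvalue:
  λ = 6: 2 blocks summing to 3 forces exactly one block of size 2 and the rest size 1 → block sizes [2, 1]

Assembling the blocks gives a Jordan form
J =
  [6, 1, 0]
  [0, 6, 0]
  [0, 0, 6]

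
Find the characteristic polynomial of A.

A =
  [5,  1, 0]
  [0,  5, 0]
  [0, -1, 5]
x^3 - 15*x^2 + 75*x - 125

Expanding det(x·I − A) (e.g. by cofactor expansion or by noting that A is similar to its Jordan form J, which has the same characteristic polynomial as A) gives
  χ_A(x) = x^3 - 15*x^2 + 75*x - 125
which factors as (x - 5)^3. The eigenvalues (with algebraic multiplicities) are λ = 5 with multiplicity 3.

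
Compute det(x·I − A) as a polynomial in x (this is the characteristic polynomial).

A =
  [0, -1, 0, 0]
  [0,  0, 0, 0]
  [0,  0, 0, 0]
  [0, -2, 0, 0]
x^4

Expanding det(x·I − A) (e.g. by cofactor expansion or by noting that A is similar to its Jordan form J, which has the same characteristic polynomial as A) gives
  χ_A(x) = x^4
which factors as x^4. The eigenvalues (with algebraic multiplicities) are λ = 0 with multiplicity 4.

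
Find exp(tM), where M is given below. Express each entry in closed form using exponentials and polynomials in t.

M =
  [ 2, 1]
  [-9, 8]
e^{tM} =
  [-3*t*exp(5*t) + exp(5*t), t*exp(5*t)]
  [-9*t*exp(5*t), 3*t*exp(5*t) + exp(5*t)]

Strategy: write M = P · J · P⁻¹ where J is a Jordan canonical form, so e^{tM} = P · e^{tJ} · P⁻¹, and e^{tJ} can be computed block-by-block.

M has Jordan form
J =
  [5, 1]
  [0, 5]
(up to reordering of blocks).

Per-block formulas:
  For a 2×2 Jordan block J_2(5): exp(t · J_2(5)) = e^(5t)·(I + t·N), where N is the 2×2 nilpotent shift.

After assembling e^{tJ} and conjugating by P, we get:

e^{tM} =
  [-3*t*exp(5*t) + exp(5*t), t*exp(5*t)]
  [-9*t*exp(5*t), 3*t*exp(5*t) + exp(5*t)]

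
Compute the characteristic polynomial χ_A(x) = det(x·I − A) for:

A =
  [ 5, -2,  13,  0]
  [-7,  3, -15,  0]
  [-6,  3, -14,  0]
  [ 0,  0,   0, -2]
x^4 + 8*x^3 + 24*x^2 + 32*x + 16

Expanding det(x·I − A) (e.g. by cofactor expansion or by noting that A is similar to its Jordan form J, which has the same characteristic polynomial as A) gives
  χ_A(x) = x^4 + 8*x^3 + 24*x^2 + 32*x + 16
which factors as (x + 2)^4. The eigenvalues (with algebraic multiplicities) are λ = -2 with multiplicity 4.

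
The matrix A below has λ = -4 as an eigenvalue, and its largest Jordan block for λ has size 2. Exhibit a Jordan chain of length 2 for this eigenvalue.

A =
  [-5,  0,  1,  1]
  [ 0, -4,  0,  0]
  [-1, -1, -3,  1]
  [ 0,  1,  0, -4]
A Jordan chain for λ = -4 of length 2:
v_1 = (-1, 0, -1, 0)ᵀ
v_2 = (1, 0, 0, 0)ᵀ

Let N = A − (-4)·I. We want v_2 with N^2 v_2 = 0 but N^1 v_2 ≠ 0; then v_{j-1} := N · v_j for j = 2, …, 2.

Pick v_2 = (1, 0, 0, 0)ᵀ.
Then v_1 = N · v_2 = (-1, 0, -1, 0)ᵀ.

Sanity check: (A − (-4)·I) v_1 = (0, 0, 0, 0)ᵀ = 0. ✓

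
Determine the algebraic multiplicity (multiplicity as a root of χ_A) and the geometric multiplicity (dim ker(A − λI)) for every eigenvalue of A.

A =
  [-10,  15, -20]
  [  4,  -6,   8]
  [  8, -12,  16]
λ = 0: alg = 3, geom = 2

Step 1 — factor the characteristic polynomial to read off the algebraic multiplicities:
  χ_A(x) = x^3

Step 2 — compute geometric multiplicities via the rank-nullity identity g(λ) = n − rank(A − λI):
  rank(A − (0)·I) = 1, so dim ker(A − (0)·I) = n − 1 = 2

Summary:
  λ = 0: algebraic multiplicity = 3, geometric multiplicity = 2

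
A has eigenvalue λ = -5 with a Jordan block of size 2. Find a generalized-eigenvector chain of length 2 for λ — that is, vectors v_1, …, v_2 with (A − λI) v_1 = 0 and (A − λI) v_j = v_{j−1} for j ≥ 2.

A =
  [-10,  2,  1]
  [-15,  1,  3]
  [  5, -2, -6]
A Jordan chain for λ = -5 of length 2:
v_1 = (-5, -15, 5)ᵀ
v_2 = (1, 0, 0)ᵀ

Let N = A − (-5)·I. We want v_2 with N^2 v_2 = 0 but N^1 v_2 ≠ 0; then v_{j-1} := N · v_j for j = 2, …, 2.

Pick v_2 = (1, 0, 0)ᵀ.
Then v_1 = N · v_2 = (-5, -15, 5)ᵀ.

Sanity check: (A − (-5)·I) v_1 = (0, 0, 0)ᵀ = 0. ✓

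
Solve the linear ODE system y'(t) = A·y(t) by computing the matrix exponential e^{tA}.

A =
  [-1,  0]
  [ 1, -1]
e^{tA} =
  [exp(-t), 0]
  [t*exp(-t), exp(-t)]

Strategy: write A = P · J · P⁻¹ where J is a Jordan canonical form, so e^{tA} = P · e^{tJ} · P⁻¹, and e^{tJ} can be computed block-by-block.

A has Jordan form
J =
  [-1,  1]
  [ 0, -1]
(up to reordering of blocks).

Per-block formulas:
  For a 2×2 Jordan block J_2(-1): exp(t · J_2(-1)) = e^(-1t)·(I + t·N), where N is the 2×2 nilpotent shift.

After assembling e^{tJ} and conjugating by P, we get:

e^{tA} =
  [exp(-t), 0]
  [t*exp(-t), exp(-t)]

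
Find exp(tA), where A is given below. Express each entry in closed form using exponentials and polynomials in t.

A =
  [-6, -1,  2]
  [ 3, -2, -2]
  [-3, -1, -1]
e^{tA} =
  [-3*t*exp(-3*t) + exp(-3*t), -t*exp(-3*t), 2*t*exp(-3*t)]
  [3*t*exp(-3*t), t*exp(-3*t) + exp(-3*t), -2*t*exp(-3*t)]
  [-3*t*exp(-3*t), -t*exp(-3*t), 2*t*exp(-3*t) + exp(-3*t)]

Strategy: write A = P · J · P⁻¹ where J is a Jordan canonical form, so e^{tA} = P · e^{tJ} · P⁻¹, and e^{tJ} can be computed block-by-block.

A has Jordan form
J =
  [-3,  1,  0]
  [ 0, -3,  0]
  [ 0,  0, -3]
(up to reordering of blocks).

Per-block formulas:
  For a 2×2 Jordan block J_2(-3): exp(t · J_2(-3)) = e^(-3t)·(I + t·N), where N is the 2×2 nilpotent shift.
  For a 1×1 block at λ = -3: exp(t · [-3]) = [e^(-3t)].

After assembling e^{tJ} and conjugating by P, we get:

e^{tA} =
  [-3*t*exp(-3*t) + exp(-3*t), -t*exp(-3*t), 2*t*exp(-3*t)]
  [3*t*exp(-3*t), t*exp(-3*t) + exp(-3*t), -2*t*exp(-3*t)]
  [-3*t*exp(-3*t), -t*exp(-3*t), 2*t*exp(-3*t) + exp(-3*t)]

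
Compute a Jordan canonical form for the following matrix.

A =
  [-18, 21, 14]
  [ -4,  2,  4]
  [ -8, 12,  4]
J_2(-4) ⊕ J_1(-4)

The characteristic polynomial is
  det(x·I − A) = x^3 + 12*x^2 + 48*x + 64 = (x + 4)^3

Eigenvalues and multiplicities (the geometric multiplicity of λ is n − rank(A − λI), which equals the number of Jordan blocks for λ):
  λ = -4: algebraic multiplicity = 3, geometric multiplicity = 2

Determining the block sizes for each eigenvalue:
  λ = -4: 2 blocks summing to 3 forces exactly one block of size 2 and the rest size 1 → block sizes [2, 1]

Assembling the blocks gives a Jordan form
J =
  [-4,  1,  0]
  [ 0, -4,  0]
  [ 0,  0, -4]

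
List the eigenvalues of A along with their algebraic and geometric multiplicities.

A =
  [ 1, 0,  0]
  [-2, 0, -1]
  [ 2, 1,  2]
λ = 1: alg = 3, geom = 2

Step 1 — factor the characteristic polynomial to read off the algebraic multiplicities:
  χ_A(x) = (x - 1)^3

Step 2 — compute geometric multiplicities via the rank-nullity identity g(λ) = n − rank(A − λI):
  rank(A − (1)·I) = 1, so dim ker(A − (1)·I) = n − 1 = 2

Summary:
  λ = 1: algebraic multiplicity = 3, geometric multiplicity = 2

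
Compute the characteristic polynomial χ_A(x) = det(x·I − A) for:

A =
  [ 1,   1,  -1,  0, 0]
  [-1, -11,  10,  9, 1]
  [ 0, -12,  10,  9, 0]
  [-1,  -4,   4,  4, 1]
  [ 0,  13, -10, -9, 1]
x^5 - 5*x^4 + 10*x^3 - 10*x^2 + 5*x - 1

Expanding det(x·I − A) (e.g. by cofactor expansion or by noting that A is similar to its Jordan form J, which has the same characteristic polynomial as A) gives
  χ_A(x) = x^5 - 5*x^4 + 10*x^3 - 10*x^2 + 5*x - 1
which factors as (x - 1)^5. The eigenvalues (with algebraic multiplicities) are λ = 1 with multiplicity 5.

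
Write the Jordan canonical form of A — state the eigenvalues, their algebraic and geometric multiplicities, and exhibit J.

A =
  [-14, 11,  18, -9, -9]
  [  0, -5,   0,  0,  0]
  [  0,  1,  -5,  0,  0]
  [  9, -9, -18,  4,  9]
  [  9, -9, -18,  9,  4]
J_2(-5) ⊕ J_1(-5) ⊕ J_1(-5) ⊕ J_1(4)

The characteristic polynomial is
  det(x·I − A) = x^5 + 16*x^4 + 70*x^3 - 100*x^2 - 1375*x - 2500 = (x - 4)*(x + 5)^4

Eigenvalues and multiplicities (the geometric multiplicity of λ is n − rank(A − λI), which equals the number of Jordan blocks for λ):
  λ = -5: algebraic multiplicity = 4, geometric multiplicity = 3
  λ = 4: algebraic multiplicity = 1, geometric multiplicity = 1

Determining the block sizes for each eigenvalue:
  λ = -5: 3 blocks summing to 4 forces exactly one block of size 2 and the rest size 1 → block sizes [2, 1, 1]
  λ = 4: one block (gm = 1), so the single block has size am = 1 → block sizes [1]

Assembling the blocks gives a Jordan form
J =
  [-5,  1,  0,  0, 0]
  [ 0, -5,  0,  0, 0]
  [ 0,  0, -5,  0, 0]
  [ 0,  0,  0, -5, 0]
  [ 0,  0,  0,  0, 4]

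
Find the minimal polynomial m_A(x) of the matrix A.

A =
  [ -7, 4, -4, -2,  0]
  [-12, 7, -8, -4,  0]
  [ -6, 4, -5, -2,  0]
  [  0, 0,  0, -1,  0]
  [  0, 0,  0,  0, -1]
x^2 + 4*x + 3

The characteristic polynomial is χ_A(x) = (x + 1)^4*(x + 3), so the eigenvalues are known. The minimal polynomial is
  m_A(x) = Π_λ (x − λ)^{k_λ}
where k_λ is the size of the *largest* Jordan block for λ (equivalently, the smallest k with (A − λI)^k v = 0 for every generalised eigenvector v of λ).

  λ = -3: largest Jordan block has size 1, contributing (x + 3)
  λ = -1: largest Jordan block has size 1, contributing (x + 1)

So m_A(x) = (x + 1)*(x + 3) = x^2 + 4*x + 3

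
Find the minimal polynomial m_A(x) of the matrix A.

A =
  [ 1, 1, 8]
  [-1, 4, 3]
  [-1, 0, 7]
x^3 - 12*x^2 + 48*x - 64

The characteristic polynomial is χ_A(x) = (x - 4)^3, so the eigenvalues are known. The minimal polynomial is
  m_A(x) = Π_λ (x − λ)^{k_λ}
where k_λ is the size of the *largest* Jordan block for λ (equivalently, the smallest k with (A − λI)^k v = 0 for every generalised eigenvector v of λ).

  λ = 4: largest Jordan block has size 3, contributing (x − 4)^3

So m_A(x) = (x - 4)^3 = x^3 - 12*x^2 + 48*x - 64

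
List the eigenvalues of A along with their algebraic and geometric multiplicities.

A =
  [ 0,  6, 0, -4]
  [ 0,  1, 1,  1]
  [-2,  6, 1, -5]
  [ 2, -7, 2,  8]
λ = 2: alg = 3, geom = 1; λ = 4: alg = 1, geom = 1

Step 1 — factor the characteristic polynomial to read off the algebraic multiplicities:
  χ_A(x) = (x - 4)*(x - 2)^3

Step 2 — compute geometric multiplicities via the rank-nullity identity g(λ) = n − rank(A − λI):
  rank(A − (2)·I) = 3, so dim ker(A − (2)·I) = n − 3 = 1
  rank(A − (4)·I) = 3, so dim ker(A − (4)·I) = n − 3 = 1

Summary:
  λ = 2: algebraic multiplicity = 3, geometric multiplicity = 1
  λ = 4: algebraic multiplicity = 1, geometric multiplicity = 1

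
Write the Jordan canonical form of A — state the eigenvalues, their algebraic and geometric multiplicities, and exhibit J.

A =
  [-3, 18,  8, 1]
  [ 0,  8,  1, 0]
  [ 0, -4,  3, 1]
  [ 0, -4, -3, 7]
J_1(-3) ⊕ J_3(6)

The characteristic polynomial is
  det(x·I − A) = x^4 - 15*x^3 + 54*x^2 + 108*x - 648 = (x - 6)^3*(x + 3)

Eigenvalues and multiplicities (the geometric multiplicity of λ is n − rank(A − λI), which equals the number of Jordan blocks for λ):
  λ = -3: algebraic multiplicity = 1, geometric multiplicity = 1
  λ = 6: algebraic multiplicity = 3, geometric multiplicity = 1

Determining the block sizes for each eigenvalue:
  λ = -3: one block (gm = 1), so the single block has size am = 1 → block sizes [1]
  λ = 6: one block (gm = 1), so the single block has size am = 3 → block sizes [3]

Assembling the blocks gives a Jordan form
J =
  [-3, 0, 0, 0]
  [ 0, 6, 1, 0]
  [ 0, 0, 6, 1]
  [ 0, 0, 0, 6]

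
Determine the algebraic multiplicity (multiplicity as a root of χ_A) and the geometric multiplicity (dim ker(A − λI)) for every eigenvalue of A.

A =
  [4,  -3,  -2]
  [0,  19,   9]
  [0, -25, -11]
λ = 4: alg = 3, geom = 1

Step 1 — factor the characteristic polynomial to read off the algebraic multiplicities:
  χ_A(x) = (x - 4)^3

Step 2 — compute geometric multiplicities via the rank-nullity identity g(λ) = n − rank(A − λI):
  rank(A − (4)·I) = 2, so dim ker(A − (4)·I) = n − 2 = 1

Summary:
  λ = 4: algebraic multiplicity = 3, geometric multiplicity = 1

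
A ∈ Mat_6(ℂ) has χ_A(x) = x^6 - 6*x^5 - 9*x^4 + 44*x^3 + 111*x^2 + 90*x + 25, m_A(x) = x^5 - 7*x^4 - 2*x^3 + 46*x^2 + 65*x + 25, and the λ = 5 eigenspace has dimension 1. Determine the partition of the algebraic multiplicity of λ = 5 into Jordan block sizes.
Block sizes for λ = 5: [2]

Step 1 — from the characteristic polynomial, algebraic multiplicity of λ = 5 is 2. From dim ker(A − (5)·I) = 1, there are exactly 1 Jordan blocks for λ = 5.
Step 2 — from the minimal polynomial, the factor (x − 5)^2 tells us the largest block for λ = 5 has size 2.
Step 3 — with total size 2, 1 blocks, and largest block 2, the block sizes (in nonincreasing order) are [2].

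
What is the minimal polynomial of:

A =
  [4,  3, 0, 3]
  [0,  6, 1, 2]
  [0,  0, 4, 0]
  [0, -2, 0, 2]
x^3 - 12*x^2 + 48*x - 64

The characteristic polynomial is χ_A(x) = (x - 4)^4, so the eigenvalues are known. The minimal polynomial is
  m_A(x) = Π_λ (x − λ)^{k_λ}
where k_λ is the size of the *largest* Jordan block for λ (equivalently, the smallest k with (A − λI)^k v = 0 for every generalised eigenvector v of λ).

  λ = 4: largest Jordan block has size 3, contributing (x − 4)^3

So m_A(x) = (x - 4)^3 = x^3 - 12*x^2 + 48*x - 64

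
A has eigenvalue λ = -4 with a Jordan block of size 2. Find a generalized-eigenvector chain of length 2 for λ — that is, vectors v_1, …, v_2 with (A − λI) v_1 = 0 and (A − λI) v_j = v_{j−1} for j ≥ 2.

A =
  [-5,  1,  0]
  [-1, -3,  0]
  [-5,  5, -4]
A Jordan chain for λ = -4 of length 2:
v_1 = (-1, -1, -5)ᵀ
v_2 = (1, 0, 0)ᵀ

Let N = A − (-4)·I. We want v_2 with N^2 v_2 = 0 but N^1 v_2 ≠ 0; then v_{j-1} := N · v_j for j = 2, …, 2.

Pick v_2 = (1, 0, 0)ᵀ.
Then v_1 = N · v_2 = (-1, -1, -5)ᵀ.

Sanity check: (A − (-4)·I) v_1 = (0, 0, 0)ᵀ = 0. ✓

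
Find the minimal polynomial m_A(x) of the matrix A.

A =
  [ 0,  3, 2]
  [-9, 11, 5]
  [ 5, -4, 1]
x^3 - 12*x^2 + 48*x - 64

The characteristic polynomial is χ_A(x) = (x - 4)^3, so the eigenvalues are known. The minimal polynomial is
  m_A(x) = Π_λ (x − λ)^{k_λ}
where k_λ is the size of the *largest* Jordan block for λ (equivalently, the smallest k with (A − λI)^k v = 0 for every generalised eigenvector v of λ).

  λ = 4: largest Jordan block has size 3, contributing (x − 4)^3

So m_A(x) = (x - 4)^3 = x^3 - 12*x^2 + 48*x - 64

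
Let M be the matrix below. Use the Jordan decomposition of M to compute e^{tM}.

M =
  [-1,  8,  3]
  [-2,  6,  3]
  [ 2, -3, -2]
e^{tM} =
  [-3*t^2*exp(t) - 2*t*exp(t) + exp(t), 15*t^2*exp(t)/2 + 8*t*exp(t), 9*t^2*exp(t)/2 + 3*t*exp(t)]
  [-2*t*exp(t), 5*t*exp(t) + exp(t), 3*t*exp(t)]
  [-2*t^2*exp(t) + 2*t*exp(t), 5*t^2*exp(t) - 3*t*exp(t), 3*t^2*exp(t) - 3*t*exp(t) + exp(t)]

Strategy: write M = P · J · P⁻¹ where J is a Jordan canonical form, so e^{tM} = P · e^{tJ} · P⁻¹, and e^{tJ} can be computed block-by-block.

M has Jordan form
J =
  [1, 1, 0]
  [0, 1, 1]
  [0, 0, 1]
(up to reordering of blocks).

Per-block formulas:
  For a 3×3 Jordan block J_3(1): exp(t · J_3(1)) = e^(1t)·(I + t·N + (t^2/2)·N^2), where N is the 3×3 nilpotent shift.

After assembling e^{tJ} and conjugating by P, we get:

e^{tM} =
  [-3*t^2*exp(t) - 2*t*exp(t) + exp(t), 15*t^2*exp(t)/2 + 8*t*exp(t), 9*t^2*exp(t)/2 + 3*t*exp(t)]
  [-2*t*exp(t), 5*t*exp(t) + exp(t), 3*t*exp(t)]
  [-2*t^2*exp(t) + 2*t*exp(t), 5*t^2*exp(t) - 3*t*exp(t), 3*t^2*exp(t) - 3*t*exp(t) + exp(t)]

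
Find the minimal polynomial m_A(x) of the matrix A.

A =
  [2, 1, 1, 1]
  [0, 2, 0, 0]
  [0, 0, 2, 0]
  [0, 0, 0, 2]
x^2 - 4*x + 4

The characteristic polynomial is χ_A(x) = (x - 2)^4, so the eigenvalues are known. The minimal polynomial is
  m_A(x) = Π_λ (x − λ)^{k_λ}
where k_λ is the size of the *largest* Jordan block for λ (equivalently, the smallest k with (A − λI)^k v = 0 for every generalised eigenvector v of λ).

  λ = 2: largest Jordan block has size 2, contributing (x − 2)^2

So m_A(x) = (x - 2)^2 = x^2 - 4*x + 4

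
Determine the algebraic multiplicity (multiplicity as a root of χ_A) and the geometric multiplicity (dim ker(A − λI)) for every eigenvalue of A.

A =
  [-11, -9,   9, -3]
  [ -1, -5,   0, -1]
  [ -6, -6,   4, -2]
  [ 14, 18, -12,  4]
λ = -2: alg = 4, geom = 2

Step 1 — factor the characteristic polynomial to read off the algebraic multiplicities:
  χ_A(x) = (x + 2)^4

Step 2 — compute geometric multiplicities via the rank-nullity identity g(λ) = n − rank(A − λI):
  rank(A − (-2)·I) = 2, so dim ker(A − (-2)·I) = n − 2 = 2

Summary:
  λ = -2: algebraic multiplicity = 4, geometric multiplicity = 2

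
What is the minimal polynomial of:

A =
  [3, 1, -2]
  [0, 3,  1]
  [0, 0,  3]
x^3 - 9*x^2 + 27*x - 27

The characteristic polynomial is χ_A(x) = (x - 3)^3, so the eigenvalues are known. The minimal polynomial is
  m_A(x) = Π_λ (x − λ)^{k_λ}
where k_λ is the size of the *largest* Jordan block for λ (equivalently, the smallest k with (A − λI)^k v = 0 for every generalised eigenvector v of λ).

  λ = 3: largest Jordan block has size 3, contributing (x − 3)^3

So m_A(x) = (x - 3)^3 = x^3 - 9*x^2 + 27*x - 27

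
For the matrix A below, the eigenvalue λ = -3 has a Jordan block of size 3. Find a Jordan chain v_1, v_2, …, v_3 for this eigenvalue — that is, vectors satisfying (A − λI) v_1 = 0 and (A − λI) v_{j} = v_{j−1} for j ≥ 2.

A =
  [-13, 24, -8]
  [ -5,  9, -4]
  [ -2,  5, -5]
A Jordan chain for λ = -3 of length 3:
v_1 = (-4, -2, -1)ᵀ
v_2 = (-10, -5, -2)ᵀ
v_3 = (1, 0, 0)ᵀ

Let N = A − (-3)·I. We want v_3 with N^3 v_3 = 0 but N^2 v_3 ≠ 0; then v_{j-1} := N · v_j for j = 3, …, 2.

Pick v_3 = (1, 0, 0)ᵀ.
Then v_2 = N · v_3 = (-10, -5, -2)ᵀ.
Then v_1 = N · v_2 = (-4, -2, -1)ᵀ.

Sanity check: (A − (-3)·I) v_1 = (0, 0, 0)ᵀ = 0. ✓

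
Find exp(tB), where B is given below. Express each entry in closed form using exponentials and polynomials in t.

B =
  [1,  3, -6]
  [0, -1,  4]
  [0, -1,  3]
e^{tB} =
  [exp(t), 3*t*exp(t), -6*t*exp(t)]
  [0, -2*t*exp(t) + exp(t), 4*t*exp(t)]
  [0, -t*exp(t), 2*t*exp(t) + exp(t)]

Strategy: write B = P · J · P⁻¹ where J is a Jordan canonical form, so e^{tB} = P · e^{tJ} · P⁻¹, and e^{tJ} can be computed block-by-block.

B has Jordan form
J =
  [1, 1, 0]
  [0, 1, 0]
  [0, 0, 1]
(up to reordering of blocks).

Per-block formulas:
  For a 2×2 Jordan block J_2(1): exp(t · J_2(1)) = e^(1t)·(I + t·N), where N is the 2×2 nilpotent shift.
  For a 1×1 block at λ = 1: exp(t · [1]) = [e^(1t)].

After assembling e^{tJ} and conjugating by P, we get:

e^{tB} =
  [exp(t), 3*t*exp(t), -6*t*exp(t)]
  [0, -2*t*exp(t) + exp(t), 4*t*exp(t)]
  [0, -t*exp(t), 2*t*exp(t) + exp(t)]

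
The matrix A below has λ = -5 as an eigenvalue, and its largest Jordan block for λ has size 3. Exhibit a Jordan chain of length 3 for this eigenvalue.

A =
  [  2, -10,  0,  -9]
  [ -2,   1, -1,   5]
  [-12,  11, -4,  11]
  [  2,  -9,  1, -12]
A Jordan chain for λ = -5 of length 3:
v_1 = (2, -4, 2, 6)ᵀ
v_2 = (-3, 4, -1, -7)ᵀ
v_3 = (1, 1, 0, 0)ᵀ

Let N = A − (-5)·I. We want v_3 with N^3 v_3 = 0 but N^2 v_3 ≠ 0; then v_{j-1} := N · v_j for j = 3, …, 2.

Pick v_3 = (1, 1, 0, 0)ᵀ.
Then v_2 = N · v_3 = (-3, 4, -1, -7)ᵀ.
Then v_1 = N · v_2 = (2, -4, 2, 6)ᵀ.

Sanity check: (A − (-5)·I) v_1 = (0, 0, 0, 0)ᵀ = 0. ✓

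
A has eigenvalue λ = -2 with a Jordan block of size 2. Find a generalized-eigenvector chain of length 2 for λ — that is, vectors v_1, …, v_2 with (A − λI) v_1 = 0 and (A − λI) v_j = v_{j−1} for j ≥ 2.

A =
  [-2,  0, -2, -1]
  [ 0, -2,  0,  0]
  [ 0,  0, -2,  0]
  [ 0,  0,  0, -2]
A Jordan chain for λ = -2 of length 2:
v_1 = (-2, 0, 0, 0)ᵀ
v_2 = (0, 0, 1, 0)ᵀ

Let N = A − (-2)·I. We want v_2 with N^2 v_2 = 0 but N^1 v_2 ≠ 0; then v_{j-1} := N · v_j for j = 2, …, 2.

Pick v_2 = (0, 0, 1, 0)ᵀ.
Then v_1 = N · v_2 = (-2, 0, 0, 0)ᵀ.

Sanity check: (A − (-2)·I) v_1 = (0, 0, 0, 0)ᵀ = 0. ✓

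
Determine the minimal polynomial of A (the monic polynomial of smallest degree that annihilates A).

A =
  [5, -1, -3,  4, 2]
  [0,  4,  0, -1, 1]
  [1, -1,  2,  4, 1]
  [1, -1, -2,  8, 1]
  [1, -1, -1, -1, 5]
x^5 - 24*x^4 + 228*x^3 - 1072*x^2 + 2496*x - 2304

The characteristic polynomial is χ_A(x) = (x - 6)^2*(x - 4)^3, so the eigenvalues are known. The minimal polynomial is
  m_A(x) = Π_λ (x − λ)^{k_λ}
where k_λ is the size of the *largest* Jordan block for λ (equivalently, the smallest k with (A − λI)^k v = 0 for every generalised eigenvector v of λ).

  λ = 4: largest Jordan block has size 3, contributing (x − 4)^3
  λ = 6: largest Jordan block has size 2, contributing (x − 6)^2

So m_A(x) = (x - 6)^2*(x - 4)^3 = x^5 - 24*x^4 + 228*x^3 - 1072*x^2 + 2496*x - 2304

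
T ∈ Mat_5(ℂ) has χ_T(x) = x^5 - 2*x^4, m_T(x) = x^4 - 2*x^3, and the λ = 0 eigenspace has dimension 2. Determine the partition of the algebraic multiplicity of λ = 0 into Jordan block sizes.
Block sizes for λ = 0: [3, 1]

Step 1 — from the characteristic polynomial, algebraic multiplicity of λ = 0 is 4. From dim ker(T − (0)·I) = 2, there are exactly 2 Jordan blocks for λ = 0.
Step 2 — from the minimal polynomial, the factor (x − 0)^3 tells us the largest block for λ = 0 has size 3.
Step 3 — with total size 4, 2 blocks, and largest block 3, the block sizes (in nonincreasing order) are [3, 1].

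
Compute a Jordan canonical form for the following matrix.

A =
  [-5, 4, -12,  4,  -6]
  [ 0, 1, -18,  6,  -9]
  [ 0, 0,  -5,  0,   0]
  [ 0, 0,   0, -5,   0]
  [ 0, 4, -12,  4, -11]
J_2(-5) ⊕ J_1(-5) ⊕ J_1(-5) ⊕ J_1(-5)

The characteristic polynomial is
  det(x·I − A) = x^5 + 25*x^4 + 250*x^3 + 1250*x^2 + 3125*x + 3125 = (x + 5)^5

Eigenvalues and multiplicities (the geometric multiplicity of λ is n − rank(A − λI), which equals the number of Jordan blocks for λ):
  λ = -5: algebraic multiplicity = 5, geometric multiplicity = 4

Determining the block sizes for each eigenvalue:
  λ = -5: 4 blocks summing to 5 forces exactly one block of size 2 and the rest size 1 → block sizes [2, 1, 1, 1]

Assembling the blocks gives a Jordan form
J =
  [-5,  1,  0,  0,  0]
  [ 0, -5,  0,  0,  0]
  [ 0,  0, -5,  0,  0]
  [ 0,  0,  0, -5,  0]
  [ 0,  0,  0,  0, -5]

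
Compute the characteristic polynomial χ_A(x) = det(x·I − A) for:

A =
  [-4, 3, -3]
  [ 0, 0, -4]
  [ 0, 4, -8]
x^3 + 12*x^2 + 48*x + 64

Expanding det(x·I − A) (e.g. by cofactor expansion or by noting that A is similar to its Jordan form J, which has the same characteristic polynomial as A) gives
  χ_A(x) = x^3 + 12*x^2 + 48*x + 64
which factors as (x + 4)^3. The eigenvalues (with algebraic multiplicities) are λ = -4 with multiplicity 3.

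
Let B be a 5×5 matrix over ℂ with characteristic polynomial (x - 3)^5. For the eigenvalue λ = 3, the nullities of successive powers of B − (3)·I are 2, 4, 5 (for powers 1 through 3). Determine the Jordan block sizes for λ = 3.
Block sizes for λ = 3: [3, 2]

From the dimensions of kernels of powers, the number of Jordan blocks of size at least j is d_j − d_{j−1} where d_j = dim ker(N^j) (with d_0 = 0). Computing the differences gives [2, 2, 1].
The number of blocks of size exactly k is (#blocks of size ≥ k) − (#blocks of size ≥ k + 1), so the partition is: 1 block(s) of size 2, 1 block(s) of size 3.
In nonincreasing order the block sizes are [3, 2].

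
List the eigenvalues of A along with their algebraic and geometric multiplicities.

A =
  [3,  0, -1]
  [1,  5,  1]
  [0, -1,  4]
λ = 4: alg = 3, geom = 1

Step 1 — factor the characteristic polynomial to read off the algebraic multiplicities:
  χ_A(x) = (x - 4)^3

Step 2 — compute geometric multiplicities via the rank-nullity identity g(λ) = n − rank(A − λI):
  rank(A − (4)·I) = 2, so dim ker(A − (4)·I) = n − 2 = 1

Summary:
  λ = 4: algebraic multiplicity = 3, geometric multiplicity = 1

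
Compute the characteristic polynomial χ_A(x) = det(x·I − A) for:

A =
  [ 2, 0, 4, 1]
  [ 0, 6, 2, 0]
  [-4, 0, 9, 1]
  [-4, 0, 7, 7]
x^4 - 24*x^3 + 216*x^2 - 864*x + 1296

Expanding det(x·I − A) (e.g. by cofactor expansion or by noting that A is similar to its Jordan form J, which has the same characteristic polynomial as A) gives
  χ_A(x) = x^4 - 24*x^3 + 216*x^2 - 864*x + 1296
which factors as (x - 6)^4. The eigenvalues (with algebraic multiplicities) are λ = 6 with multiplicity 4.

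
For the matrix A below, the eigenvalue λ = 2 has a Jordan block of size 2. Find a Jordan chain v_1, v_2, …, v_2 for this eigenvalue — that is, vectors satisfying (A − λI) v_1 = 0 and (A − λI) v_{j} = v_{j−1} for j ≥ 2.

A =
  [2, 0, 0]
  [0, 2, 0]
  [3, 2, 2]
A Jordan chain for λ = 2 of length 2:
v_1 = (0, 0, 3)ᵀ
v_2 = (1, 0, 0)ᵀ

Let N = A − (2)·I. We want v_2 with N^2 v_2 = 0 but N^1 v_2 ≠ 0; then v_{j-1} := N · v_j for j = 2, …, 2.

Pick v_2 = (1, 0, 0)ᵀ.
Then v_1 = N · v_2 = (0, 0, 3)ᵀ.

Sanity check: (A − (2)·I) v_1 = (0, 0, 0)ᵀ = 0. ✓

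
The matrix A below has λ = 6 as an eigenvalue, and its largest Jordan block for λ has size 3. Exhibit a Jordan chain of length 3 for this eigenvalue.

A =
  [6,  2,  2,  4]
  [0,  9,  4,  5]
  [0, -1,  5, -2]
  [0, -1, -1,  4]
A Jordan chain for λ = 6 of length 3:
v_1 = (2, 3, -1, -1)ᵀ
v_2 = (2, 4, -1, -1)ᵀ
v_3 = (0, 0, 1, 0)ᵀ

Let N = A − (6)·I. We want v_3 with N^3 v_3 = 0 but N^2 v_3 ≠ 0; then v_{j-1} := N · v_j for j = 3, …, 2.

Pick v_3 = (0, 0, 1, 0)ᵀ.
Then v_2 = N · v_3 = (2, 4, -1, -1)ᵀ.
Then v_1 = N · v_2 = (2, 3, -1, -1)ᵀ.

Sanity check: (A − (6)·I) v_1 = (0, 0, 0, 0)ᵀ = 0. ✓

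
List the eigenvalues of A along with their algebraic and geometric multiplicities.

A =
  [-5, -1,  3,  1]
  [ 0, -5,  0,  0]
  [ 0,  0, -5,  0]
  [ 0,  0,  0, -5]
λ = -5: alg = 4, geom = 3

Step 1 — factor the characteristic polynomial to read off the algebraic multiplicities:
  χ_A(x) = (x + 5)^4

Step 2 — compute geometric multiplicities via the rank-nullity identity g(λ) = n − rank(A − λI):
  rank(A − (-5)·I) = 1, so dim ker(A − (-5)·I) = n − 1 = 3

Summary:
  λ = -5: algebraic multiplicity = 4, geometric multiplicity = 3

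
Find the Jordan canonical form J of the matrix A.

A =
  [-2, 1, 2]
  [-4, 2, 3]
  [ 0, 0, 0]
J_3(0)

The characteristic polynomial is
  det(x·I − A) = x^3

Eigenvalues and multiplicities (the geometric multiplicity of λ is n − rank(A − λI), which equals the number of Jordan blocks for λ):
  λ = 0: algebraic multiplicity = 3, geometric multiplicity = 1

Determining the block sizes for each eigenvalue:
  λ = 0: one block (gm = 1), so the single block has size am = 3 → block sizes [3]

Assembling the blocks gives a Jordan form
J =
  [0, 1, 0]
  [0, 0, 1]
  [0, 0, 0]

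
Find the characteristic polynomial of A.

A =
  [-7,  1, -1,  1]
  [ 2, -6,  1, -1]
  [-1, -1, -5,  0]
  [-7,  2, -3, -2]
x^4 + 20*x^3 + 150*x^2 + 500*x + 625

Expanding det(x·I − A) (e.g. by cofactor expansion or by noting that A is similar to its Jordan form J, which has the same characteristic polynomial as A) gives
  χ_A(x) = x^4 + 20*x^3 + 150*x^2 + 500*x + 625
which factors as (x + 5)^4. The eigenvalues (with algebraic multiplicities) are λ = -5 with multiplicity 4.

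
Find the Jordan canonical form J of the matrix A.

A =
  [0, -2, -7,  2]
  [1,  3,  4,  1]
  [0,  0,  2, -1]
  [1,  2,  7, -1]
J_3(1) ⊕ J_1(1)

The characteristic polynomial is
  det(x·I − A) = x^4 - 4*x^3 + 6*x^2 - 4*x + 1 = (x - 1)^4

Eigenvalues and multiplicities (the geometric multiplicity of λ is n − rank(A − λI), which equals the number of Jordan blocks for λ):
  λ = 1: algebraic multiplicity = 4, geometric multiplicity = 2

Determining the block sizes for each eigenvalue:
  λ = 1: with am = 4 and gm = 2, the partition is not yet determined (e.g. several partitions of 4 into 2 parts exist). Let N = A − (1)·I. Computing rank(N^1) = 2, rank(N^2) = 1, rank(N^3) = 0; the number of blocks of size ≥ j is rank(N^{j−1}) − rank(N^j), giving [2, 1, 1]. So we have 1 block(s) of size 3, 1 block(s) of size 1 → block sizes [3, 1]

Assembling the blocks gives a Jordan form
J =
  [1, 1, 0, 0]
  [0, 1, 1, 0]
  [0, 0, 1, 0]
  [0, 0, 0, 1]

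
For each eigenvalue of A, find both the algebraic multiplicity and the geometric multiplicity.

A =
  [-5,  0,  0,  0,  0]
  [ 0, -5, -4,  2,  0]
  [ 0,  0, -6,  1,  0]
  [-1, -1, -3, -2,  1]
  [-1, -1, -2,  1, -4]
λ = -5: alg = 2, geom = 2; λ = -4: alg = 3, geom = 1

Step 1 — factor the characteristic polynomial to read off the algebraic multiplicities:
  χ_A(x) = (x + 4)^3*(x + 5)^2

Step 2 — compute geometric multiplicities via the rank-nullity identity g(λ) = n − rank(A − λI):
  rank(A − (-5)·I) = 3, so dim ker(A − (-5)·I) = n − 3 = 2
  rank(A − (-4)·I) = 4, so dim ker(A − (-4)·I) = n − 4 = 1

Summary:
  λ = -5: algebraic multiplicity = 2, geometric multiplicity = 2
  λ = -4: algebraic multiplicity = 3, geometric multiplicity = 1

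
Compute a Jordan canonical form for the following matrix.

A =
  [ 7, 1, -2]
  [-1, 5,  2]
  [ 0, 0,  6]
J_2(6) ⊕ J_1(6)

The characteristic polynomial is
  det(x·I − A) = x^3 - 18*x^2 + 108*x - 216 = (x - 6)^3

Eigenvalues and multiplicities (the geometric multiplicity of λ is n − rank(A − λI), which equals the number of Jordan blocks for λ):
  λ = 6: algebraic multiplicity = 3, geometric multiplicity = 2

Determining the block sizes for each eigenvalue:
  λ = 6: 2 blocks summing to 3 forces exactly one block of size 2 and the rest size 1 → block sizes [2, 1]

Assembling the blocks gives a Jordan form
J =
  [6, 1, 0]
  [0, 6, 0]
  [0, 0, 6]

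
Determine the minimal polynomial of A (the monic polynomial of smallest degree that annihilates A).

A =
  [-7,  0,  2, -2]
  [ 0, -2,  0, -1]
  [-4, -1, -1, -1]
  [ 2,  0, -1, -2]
x^3 + 9*x^2 + 27*x + 27

The characteristic polynomial is χ_A(x) = (x + 3)^4, so the eigenvalues are known. The minimal polynomial is
  m_A(x) = Π_λ (x − λ)^{k_λ}
where k_λ is the size of the *largest* Jordan block for λ (equivalently, the smallest k with (A − λI)^k v = 0 for every generalised eigenvector v of λ).

  λ = -3: largest Jordan block has size 3, contributing (x + 3)^3

So m_A(x) = (x + 3)^3 = x^3 + 9*x^2 + 27*x + 27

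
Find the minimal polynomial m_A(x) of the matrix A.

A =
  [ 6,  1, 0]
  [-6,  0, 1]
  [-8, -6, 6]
x^3 - 12*x^2 + 48*x - 64

The characteristic polynomial is χ_A(x) = (x - 4)^3, so the eigenvalues are known. The minimal polynomial is
  m_A(x) = Π_λ (x − λ)^{k_λ}
where k_λ is the size of the *largest* Jordan block for λ (equivalently, the smallest k with (A − λI)^k v = 0 for every generalised eigenvector v of λ).

  λ = 4: largest Jordan block has size 3, contributing (x − 4)^3

So m_A(x) = (x - 4)^3 = x^3 - 12*x^2 + 48*x - 64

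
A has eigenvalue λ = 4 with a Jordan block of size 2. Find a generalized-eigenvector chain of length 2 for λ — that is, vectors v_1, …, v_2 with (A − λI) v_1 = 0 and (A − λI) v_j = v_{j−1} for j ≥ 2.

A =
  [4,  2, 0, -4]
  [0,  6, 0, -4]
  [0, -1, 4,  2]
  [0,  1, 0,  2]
A Jordan chain for λ = 4 of length 2:
v_1 = (2, 2, -1, 1)ᵀ
v_2 = (0, 1, 0, 0)ᵀ

Let N = A − (4)·I. We want v_2 with N^2 v_2 = 0 but N^1 v_2 ≠ 0; then v_{j-1} := N · v_j for j = 2, …, 2.

Pick v_2 = (0, 1, 0, 0)ᵀ.
Then v_1 = N · v_2 = (2, 2, -1, 1)ᵀ.

Sanity check: (A − (4)·I) v_1 = (0, 0, 0, 0)ᵀ = 0. ✓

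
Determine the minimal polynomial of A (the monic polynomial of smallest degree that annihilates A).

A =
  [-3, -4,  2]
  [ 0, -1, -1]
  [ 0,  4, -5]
x^2 + 6*x + 9

The characteristic polynomial is χ_A(x) = (x + 3)^3, so the eigenvalues are known. The minimal polynomial is
  m_A(x) = Π_λ (x − λ)^{k_λ}
where k_λ is the size of the *largest* Jordan block for λ (equivalently, the smallest k with (A − λI)^k v = 0 for every generalised eigenvector v of λ).

  λ = -3: largest Jordan block has size 2, contributing (x + 3)^2

So m_A(x) = (x + 3)^2 = x^2 + 6*x + 9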